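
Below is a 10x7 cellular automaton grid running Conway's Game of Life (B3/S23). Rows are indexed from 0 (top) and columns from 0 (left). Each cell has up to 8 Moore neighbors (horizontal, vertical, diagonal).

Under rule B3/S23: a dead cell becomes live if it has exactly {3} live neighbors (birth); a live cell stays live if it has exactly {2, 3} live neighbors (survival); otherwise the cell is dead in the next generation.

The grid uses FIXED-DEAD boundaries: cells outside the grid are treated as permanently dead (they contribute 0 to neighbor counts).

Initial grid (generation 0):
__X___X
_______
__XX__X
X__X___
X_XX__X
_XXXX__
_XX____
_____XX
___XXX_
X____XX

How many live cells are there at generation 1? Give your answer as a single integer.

Simulating step by step:
Generation 0 (given above): 25 live cells
Generation 1: 17 live cells
_______
__XX___
__XX___
____X__
X______
X___X__
_X__XX_
__XX_XX
_______
_____XX
Population at generation 1: 17

Answer: 17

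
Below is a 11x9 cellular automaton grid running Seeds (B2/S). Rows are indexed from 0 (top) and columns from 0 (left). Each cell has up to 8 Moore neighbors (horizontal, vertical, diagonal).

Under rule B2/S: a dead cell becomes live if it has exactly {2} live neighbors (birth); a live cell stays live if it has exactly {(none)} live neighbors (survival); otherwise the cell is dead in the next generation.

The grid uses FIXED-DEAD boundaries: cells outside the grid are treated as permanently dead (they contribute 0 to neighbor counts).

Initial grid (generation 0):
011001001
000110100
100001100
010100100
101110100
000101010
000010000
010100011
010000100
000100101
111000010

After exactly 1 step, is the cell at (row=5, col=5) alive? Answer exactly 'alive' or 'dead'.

Answer: dead

Derivation:
Simulating step by step:
Generation 0 (given above): 35 live cells
Generation 1: 18 live cells
000000110
100000000
010000000
000000000
000000000
010000000
000001000
100011100
100111000
000001000
000100101

Cell (5,5) at generation 1: 0 -> dead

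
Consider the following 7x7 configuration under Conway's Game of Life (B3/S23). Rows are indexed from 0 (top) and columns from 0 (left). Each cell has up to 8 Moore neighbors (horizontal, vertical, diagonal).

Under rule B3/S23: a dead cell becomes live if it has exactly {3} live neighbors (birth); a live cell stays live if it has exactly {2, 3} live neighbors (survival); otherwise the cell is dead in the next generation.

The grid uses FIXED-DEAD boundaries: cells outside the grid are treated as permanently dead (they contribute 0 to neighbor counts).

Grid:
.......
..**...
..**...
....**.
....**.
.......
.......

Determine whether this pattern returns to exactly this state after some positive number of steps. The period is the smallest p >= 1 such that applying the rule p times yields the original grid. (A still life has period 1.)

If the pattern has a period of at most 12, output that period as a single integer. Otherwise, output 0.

Simulating and comparing each generation to the original:
Gen 0 (original, given above): 8 live cells
Gen 1: 6 live cells, differs from original
Gen 2: 8 live cells, MATCHES original -> period = 2

Answer: 2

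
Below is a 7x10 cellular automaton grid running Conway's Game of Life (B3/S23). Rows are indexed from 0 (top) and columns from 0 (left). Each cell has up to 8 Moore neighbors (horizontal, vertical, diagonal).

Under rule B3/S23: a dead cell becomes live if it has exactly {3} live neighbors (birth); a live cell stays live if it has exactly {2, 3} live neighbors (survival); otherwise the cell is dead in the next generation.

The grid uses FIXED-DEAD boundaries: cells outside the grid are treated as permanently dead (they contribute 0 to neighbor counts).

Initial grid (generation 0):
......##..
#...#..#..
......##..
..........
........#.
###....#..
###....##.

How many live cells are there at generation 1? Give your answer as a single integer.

Simulating step by step:
Generation 0 (given above): 17 live cells
Generation 1: 15 live cells
......##..
.....#..#.
......##..
.......#..
.#........
#.#....#..
#.#....##.
Population at generation 1: 15

Answer: 15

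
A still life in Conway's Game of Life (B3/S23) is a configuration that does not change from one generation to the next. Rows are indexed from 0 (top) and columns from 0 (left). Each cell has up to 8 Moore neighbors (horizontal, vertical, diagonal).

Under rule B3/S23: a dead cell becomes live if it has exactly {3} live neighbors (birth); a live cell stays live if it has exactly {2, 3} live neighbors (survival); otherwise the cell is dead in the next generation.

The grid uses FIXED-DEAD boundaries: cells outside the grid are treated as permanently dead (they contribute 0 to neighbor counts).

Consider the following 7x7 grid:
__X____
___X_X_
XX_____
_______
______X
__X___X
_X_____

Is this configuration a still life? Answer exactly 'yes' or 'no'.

Answer: no

Derivation:
Compute generation 1 and compare to generation 0 (given above):
Generation 1:
_______
_XX____
_______
_______
_______
_______
_______
Cell (0,2) differs: gen0=1 vs gen1=0 -> NOT a still life.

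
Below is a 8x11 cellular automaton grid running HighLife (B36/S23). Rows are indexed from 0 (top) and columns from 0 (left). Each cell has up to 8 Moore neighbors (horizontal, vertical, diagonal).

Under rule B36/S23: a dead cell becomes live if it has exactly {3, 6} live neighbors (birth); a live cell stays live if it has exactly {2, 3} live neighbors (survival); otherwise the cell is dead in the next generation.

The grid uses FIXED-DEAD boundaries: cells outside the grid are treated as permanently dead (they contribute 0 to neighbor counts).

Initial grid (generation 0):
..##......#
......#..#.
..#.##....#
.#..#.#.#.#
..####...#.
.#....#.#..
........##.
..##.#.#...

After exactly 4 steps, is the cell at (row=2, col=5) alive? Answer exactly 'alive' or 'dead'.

Answer: alive

Derivation:
Simulating step by step:
Generation 0 (given above): 28 live cells
Generation 1: 33 live cells
...........
..#.##...##
...##.##..#
.#.#.##...#
.####.#.##.
..####.##..
..#...#.##.
........#..
Generation 2: 25 live cells
...........
....###..##
.....#.#..#
.##.#...#.#
.#...#..##.
...........
..#.###..#.
.......###.
Generation 3: 35 live cells
.....#.....
....###..##
...#...##.#
.##.#####.#
.##.....##.
....#.#.##.
.....###.#.
.....#####.
Generation 4: 33 live cells
....###....
....#######
..##.##..##
.#..###..##
.##.#..#..#
......#...#
....#.....#
.....#...#.

Cell (2,5) at generation 4: 1 -> alive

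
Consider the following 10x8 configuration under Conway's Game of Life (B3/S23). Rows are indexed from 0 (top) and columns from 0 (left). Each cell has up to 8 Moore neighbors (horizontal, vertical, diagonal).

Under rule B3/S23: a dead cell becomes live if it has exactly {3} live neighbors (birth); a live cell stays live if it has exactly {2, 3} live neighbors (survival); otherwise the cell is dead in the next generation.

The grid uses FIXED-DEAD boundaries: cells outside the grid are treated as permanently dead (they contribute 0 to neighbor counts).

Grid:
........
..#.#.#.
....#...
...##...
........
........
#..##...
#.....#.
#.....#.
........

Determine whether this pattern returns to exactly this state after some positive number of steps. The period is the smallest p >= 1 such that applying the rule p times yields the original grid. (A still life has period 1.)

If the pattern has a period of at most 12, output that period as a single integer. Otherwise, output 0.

Simulating and comparing each generation to the original:
Gen 0 (original, given above): 13 live cells
Gen 1: 8 live cells, differs from original
Gen 2: 4 live cells, differs from original
Gen 3: 3 live cells, differs from original
Gen 4: 2 live cells, differs from original
Gen 5: 0 live cells, differs from original
Gen 6: 0 live cells, differs from original
Gen 7: 0 live cells, differs from original
Gen 8: 0 live cells, differs from original
Gen 9: 0 live cells, differs from original
Gen 10: 0 live cells, differs from original
Gen 11: 0 live cells, differs from original
Gen 12: 0 live cells, differs from original
No period found within 12 steps.

Answer: 0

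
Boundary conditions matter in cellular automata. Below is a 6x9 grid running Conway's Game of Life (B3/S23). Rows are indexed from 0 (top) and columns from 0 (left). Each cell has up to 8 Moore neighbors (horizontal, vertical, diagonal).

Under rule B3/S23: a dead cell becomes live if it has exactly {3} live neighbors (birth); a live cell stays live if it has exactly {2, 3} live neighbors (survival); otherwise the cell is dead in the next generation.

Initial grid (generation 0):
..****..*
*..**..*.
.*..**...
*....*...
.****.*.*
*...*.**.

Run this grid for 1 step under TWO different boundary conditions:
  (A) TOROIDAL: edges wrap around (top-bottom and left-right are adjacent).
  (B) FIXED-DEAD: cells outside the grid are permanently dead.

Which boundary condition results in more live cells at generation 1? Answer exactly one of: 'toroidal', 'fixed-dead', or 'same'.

Answer: toroidal

Derivation:
Under TOROIDAL boundary, generation 1:
***......
**....*.*
**.*.**.*
*.....*..
.****.*.*
*.....*..
Population = 23

Under FIXED-DEAD boundary, generation 1:
..*..*...
.*....*..
**.*.**..
*.....*..
*****.*..
.**.*.**.
Population = 22

Comparison: toroidal=23, fixed-dead=22 -> toroidal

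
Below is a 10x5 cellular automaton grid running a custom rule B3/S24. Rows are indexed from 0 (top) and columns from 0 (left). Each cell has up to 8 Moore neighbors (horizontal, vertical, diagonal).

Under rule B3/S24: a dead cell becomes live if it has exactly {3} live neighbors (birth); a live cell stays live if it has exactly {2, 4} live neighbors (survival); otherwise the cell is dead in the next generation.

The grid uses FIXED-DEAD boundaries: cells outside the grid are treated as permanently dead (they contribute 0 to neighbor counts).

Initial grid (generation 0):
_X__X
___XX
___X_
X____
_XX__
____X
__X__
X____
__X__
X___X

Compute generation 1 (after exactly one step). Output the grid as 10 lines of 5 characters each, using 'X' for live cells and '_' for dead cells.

Simulating step by step:
Generation 0 (given above): 14 live cells
Generation 1: 13 live cells
(generation 1 grid is the final answer)

Answer: ___XX
__X__
___XX
_XX__
_X___
_XXX_
_____
_X___
_X___
_____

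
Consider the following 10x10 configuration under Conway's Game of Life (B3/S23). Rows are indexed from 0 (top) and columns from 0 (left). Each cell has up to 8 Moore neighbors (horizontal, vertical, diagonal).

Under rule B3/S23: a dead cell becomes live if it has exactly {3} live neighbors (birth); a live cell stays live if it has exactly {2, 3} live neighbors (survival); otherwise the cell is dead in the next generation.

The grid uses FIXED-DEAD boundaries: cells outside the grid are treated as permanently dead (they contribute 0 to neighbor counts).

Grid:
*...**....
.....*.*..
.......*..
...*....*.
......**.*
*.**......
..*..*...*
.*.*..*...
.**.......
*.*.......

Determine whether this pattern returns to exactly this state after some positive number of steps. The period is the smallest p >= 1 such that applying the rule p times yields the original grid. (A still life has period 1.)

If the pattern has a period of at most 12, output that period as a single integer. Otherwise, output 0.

Answer: 0

Derivation:
Simulating and comparing each generation to the original:
Gen 0 (original, given above): 24 live cells
Gen 1: 25 live cells, differs from original
Gen 2: 22 live cells, differs from original
Gen 3: 26 live cells, differs from original
Gen 4: 21 live cells, differs from original
Gen 5: 24 live cells, differs from original
Gen 6: 24 live cells, differs from original
Gen 7: 29 live cells, differs from original
Gen 8: 28 live cells, differs from original
Gen 9: 29 live cells, differs from original
Gen 10: 29 live cells, differs from original
Gen 11: 27 live cells, differs from original
Gen 12: 35 live cells, differs from original
No period found within 12 steps.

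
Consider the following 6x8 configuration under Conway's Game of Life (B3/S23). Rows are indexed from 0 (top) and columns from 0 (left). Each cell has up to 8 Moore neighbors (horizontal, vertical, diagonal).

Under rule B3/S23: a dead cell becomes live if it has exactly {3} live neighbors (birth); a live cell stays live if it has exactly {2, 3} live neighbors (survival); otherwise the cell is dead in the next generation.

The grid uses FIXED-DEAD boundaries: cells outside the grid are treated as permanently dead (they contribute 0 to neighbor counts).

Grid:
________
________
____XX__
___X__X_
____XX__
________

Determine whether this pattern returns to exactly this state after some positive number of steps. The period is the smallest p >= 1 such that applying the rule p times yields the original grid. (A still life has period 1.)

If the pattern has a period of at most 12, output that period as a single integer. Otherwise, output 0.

Simulating and comparing each generation to the original:
Gen 0 (original, given above): 6 live cells
Gen 1: 6 live cells, MATCHES original -> period = 1

Answer: 1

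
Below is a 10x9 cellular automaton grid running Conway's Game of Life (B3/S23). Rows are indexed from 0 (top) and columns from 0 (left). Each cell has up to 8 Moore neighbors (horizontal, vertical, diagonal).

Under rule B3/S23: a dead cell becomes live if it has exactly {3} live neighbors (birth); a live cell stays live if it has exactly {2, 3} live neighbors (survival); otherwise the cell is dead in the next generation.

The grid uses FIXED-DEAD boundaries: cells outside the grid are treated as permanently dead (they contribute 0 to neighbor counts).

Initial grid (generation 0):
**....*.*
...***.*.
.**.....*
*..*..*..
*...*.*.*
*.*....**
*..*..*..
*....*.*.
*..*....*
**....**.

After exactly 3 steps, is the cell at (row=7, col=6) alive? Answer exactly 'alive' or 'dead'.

Answer: alive

Derivation:
Simulating step by step:
Generation 0 (given above): 35 live cells
Generation 1: 43 live cells
....****.
*..******
.**..***.
*.**.*...
*..*.**.*
*..*.**.*
*.....*.*
**..*.**.
*.......*
**.....*.
Generation 2: 27 live cells
...*....*
.***....*
*.......*
*..*.....
*..*.....
**......*
*...*...*
**...**.*
......*.*
**.......
Generation 3: 23 live cells
...*.....
.***...**
*..*.....
**.......
*.*......
**.......
.....*..*
**...**.*
.....**..
.........

Cell (7,6) at generation 3: 1 -> alive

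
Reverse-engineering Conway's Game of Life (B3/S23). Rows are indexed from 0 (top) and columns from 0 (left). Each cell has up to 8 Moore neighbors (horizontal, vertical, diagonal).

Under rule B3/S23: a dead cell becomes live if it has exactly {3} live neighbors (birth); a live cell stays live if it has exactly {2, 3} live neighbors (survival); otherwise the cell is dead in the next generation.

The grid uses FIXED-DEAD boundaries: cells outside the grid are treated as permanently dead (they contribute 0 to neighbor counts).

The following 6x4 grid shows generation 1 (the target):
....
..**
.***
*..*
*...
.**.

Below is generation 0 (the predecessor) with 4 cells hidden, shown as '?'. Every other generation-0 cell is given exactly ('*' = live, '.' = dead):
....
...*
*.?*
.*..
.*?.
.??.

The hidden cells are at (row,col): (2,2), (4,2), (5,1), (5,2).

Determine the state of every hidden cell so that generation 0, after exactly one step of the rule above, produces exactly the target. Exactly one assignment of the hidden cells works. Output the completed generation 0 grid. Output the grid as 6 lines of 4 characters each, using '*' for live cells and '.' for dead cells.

Answer: ....
...*
*.**
.*..
.**.
.**.

Derivation:
Hidden generation-0 cells (in order): (2,2), (4,2), (5,1), (5,2).
A hidden cell only influences target cells in its own 3x3 neighborhood. Try each of the 2^4 = 16 assignments, step the completed generation 0 forward once under B3/S23, and compare with the target:
  (2,2)=. (4,2)=. (5,1)=. (5,2)=. -> step gives (1,2)='.' but target has '*' -> reject
  (2,2)=. (4,2)=. (5,1)=. (5,2)=* -> step gives (1,2)='.' but target has '*' -> reject
  (2,2)=. (4,2)=. (5,1)=* (5,2)=. -> step gives (1,2)='.' but target has '*' -> reject
  (2,2)=. (4,2)=. (5,1)=* (5,2)=* -> step gives (1,2)='.' but target has '*' -> reject
  (2,2)=. (4,2)=* (5,1)=. (5,2)=. -> step gives (1,2)='.' but target has '*' -> reject
  (2,2)=. (4,2)=* (5,1)=. (5,2)=* -> step gives (1,2)='.' but target has '*' -> reject
  (2,2)=. (4,2)=* (5,1)=* (5,2)=. -> step gives (1,2)='.' but target has '*' -> reject
  (2,2)=. (4,2)=* (5,1)=* (5,2)=* -> step gives (1,2)='.' but target has '*' -> reject
  (2,2)=* (4,2)=. (5,1)=. (5,2)=. -> step gives (3,1)='*' but target has '.' -> reject
  (2,2)=* (4,2)=. (5,1)=. (5,2)=* -> step gives (3,1)='*' but target has '.' -> reject
  (2,2)=* (4,2)=. (5,1)=* (5,2)=. -> step gives (3,1)='*' but target has '.' -> reject
  (2,2)=* (4,2)=. (5,1)=* (5,2)=* -> step gives (3,1)='*' but target has '.' -> reject
  (2,2)=* (4,2)=* (5,1)=. (5,2)=. -> step gives (4,0)='.' but target has '*' -> reject
  (2,2)=* (4,2)=* (5,1)=. (5,2)=* -> step gives (4,0)='.' but target has '*' -> reject
  (2,2)=* (4,2)=* (5,1)=* (5,2)=. -> step gives (4,1)='*' but target has '.' -> reject
  (2,2)=* (4,2)=* (5,1)=* (5,2)=* -> step reproduces the target at every cell -> ACCEPT
Unique solution: (2,2)=live, (4,2)=live, (5,1)=live, (5,2)=live.
Check: live-neighbor counts of every cell in the completed generation 0:
0011
1232
1332
3453
3442
2332
Applying B3/S23 to generation 0 with these counts gives:
....
..**
.***
*..*
*...
.**.
which matches the target exactly.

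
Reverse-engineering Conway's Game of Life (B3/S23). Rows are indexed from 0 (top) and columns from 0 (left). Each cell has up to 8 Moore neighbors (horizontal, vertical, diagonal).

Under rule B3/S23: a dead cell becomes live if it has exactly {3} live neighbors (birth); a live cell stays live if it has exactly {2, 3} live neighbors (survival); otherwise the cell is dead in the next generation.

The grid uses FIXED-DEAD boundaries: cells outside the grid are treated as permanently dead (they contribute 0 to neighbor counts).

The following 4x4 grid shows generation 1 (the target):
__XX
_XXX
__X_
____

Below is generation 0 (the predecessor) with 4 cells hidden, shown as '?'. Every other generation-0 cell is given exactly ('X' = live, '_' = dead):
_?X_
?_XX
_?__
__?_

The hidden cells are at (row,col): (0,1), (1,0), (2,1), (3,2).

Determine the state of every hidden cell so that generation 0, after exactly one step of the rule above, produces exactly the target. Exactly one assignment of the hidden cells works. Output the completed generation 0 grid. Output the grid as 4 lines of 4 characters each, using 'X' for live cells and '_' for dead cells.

Hidden generation-0 cells (in order): (0,1), (1,0), (2,1), (3,2).
A hidden cell only influences target cells in its own 3x3 neighborhood. Try each of the 2^4 = 16 assignments, step the completed generation 0 forward once under B3/S23, and compare with the target:
  (0,1)=_ (1,0)=_ (2,1)=_ (3,2)=_ -> step gives (1,1)='_' but target has 'X' -> reject
  (0,1)=_ (1,0)=_ (2,1)=_ (3,2)=X -> step gives (1,1)='_' but target has 'X' -> reject
  (0,1)=_ (1,0)=_ (2,1)=X (3,2)=_ -> step reproduces the target at every cell -> ACCEPT
  (0,1)=_ (1,0)=_ (2,1)=X (3,2)=X -> step gives (2,1)='X' but target has '_' -> reject
  (0,1)=_ (1,0)=X (2,1)=_ (3,2)=_ -> step gives (0,1)='X' but target has '_' -> reject
  (0,1)=_ (1,0)=X (2,1)=_ (3,2)=X -> step gives (0,1)='X' but target has '_' -> reject
  (0,1)=_ (1,0)=X (2,1)=X (3,2)=_ -> step gives (0,1)='X' but target has '_' -> reject
  (0,1)=_ (1,0)=X (2,1)=X (3,2)=X -> step gives (0,1)='X' but target has '_' -> reject
  (0,1)=X (1,0)=_ (2,1)=_ (3,2)=_ -> step gives (0,1)='X' but target has '_' -> reject
  (0,1)=X (1,0)=_ (2,1)=_ (3,2)=X -> step gives (0,1)='X' but target has '_' -> reject
  (0,1)=X (1,0)=_ (2,1)=X (3,2)=_ -> step gives (0,1)='X' but target has '_' -> reject
  (0,1)=X (1,0)=_ (2,1)=X (3,2)=X -> step gives (0,1)='X' but target has '_' -> reject
  (0,1)=X (1,0)=X (2,1)=_ (3,2)=_ -> step gives (0,1)='X' but target has '_' -> reject
  (0,1)=X (1,0)=X (2,1)=_ (3,2)=X -> step gives (0,1)='X' but target has '_' -> reject
  (0,1)=X (1,0)=X (2,1)=X (3,2)=_ -> step gives (0,1)='X' but target has '_' -> reject
  (0,1)=X (1,0)=X (2,1)=X (3,2)=X -> step gives (0,1)='X' but target has '_' -> reject
Unique solution: (0,1)=dead, (1,0)=dead, (2,1)=live, (3,2)=dead.
Check: live-neighbor counts of every cell in the completed generation 0:
0223
1332
1132
1110
Applying B3/S23 to generation 0 with these counts gives:
__XX
_XXX
__X_
____
which matches the target exactly.

Answer: __X_
__XX
_X__
____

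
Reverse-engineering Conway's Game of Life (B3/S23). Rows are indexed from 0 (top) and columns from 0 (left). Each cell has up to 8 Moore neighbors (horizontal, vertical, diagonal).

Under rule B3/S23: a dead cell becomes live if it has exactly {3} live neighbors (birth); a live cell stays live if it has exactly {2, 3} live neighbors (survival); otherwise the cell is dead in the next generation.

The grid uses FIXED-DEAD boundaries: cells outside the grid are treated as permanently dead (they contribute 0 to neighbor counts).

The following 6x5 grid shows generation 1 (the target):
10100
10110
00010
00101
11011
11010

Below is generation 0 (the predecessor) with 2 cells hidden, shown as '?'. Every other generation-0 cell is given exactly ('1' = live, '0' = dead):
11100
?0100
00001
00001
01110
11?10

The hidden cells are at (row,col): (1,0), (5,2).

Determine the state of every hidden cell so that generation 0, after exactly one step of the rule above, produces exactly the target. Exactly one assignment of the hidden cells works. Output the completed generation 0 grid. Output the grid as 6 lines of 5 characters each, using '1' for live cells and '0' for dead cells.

Hidden generation-0 cells (in order): (1,0), (5,2).
A hidden cell only influences target cells in its own 3x3 neighborhood. Try each of the 2^2 = 4 assignments, step the completed generation 0 forward once under B3/S23, and compare with the target:
  (1,0)=0 (5,2)=0 -> step gives (0,0)='0' but target has '1' -> reject
  (1,0)=0 (5,2)=1 -> step gives (0,0)='0' but target has '1' -> reject
  (1,0)=1 (5,2)=0 -> step reproduces the target at every cell -> ACCEPT
  (1,0)=1 (5,2)=1 -> step gives (4,1)='0' but target has '1' -> reject
Unique solution: (1,0)=live, (5,2)=dead.
Check: live-neighbor counts of every cell in the completed generation 0:
24220
25231
12131
12342
33433
23522
Applying B3/S23 to generation 0 with these counts gives:
10100
10110
00010
00101
11011
11010
which matches the target exactly.

Answer: 11100
10100
00001
00001
01110
11010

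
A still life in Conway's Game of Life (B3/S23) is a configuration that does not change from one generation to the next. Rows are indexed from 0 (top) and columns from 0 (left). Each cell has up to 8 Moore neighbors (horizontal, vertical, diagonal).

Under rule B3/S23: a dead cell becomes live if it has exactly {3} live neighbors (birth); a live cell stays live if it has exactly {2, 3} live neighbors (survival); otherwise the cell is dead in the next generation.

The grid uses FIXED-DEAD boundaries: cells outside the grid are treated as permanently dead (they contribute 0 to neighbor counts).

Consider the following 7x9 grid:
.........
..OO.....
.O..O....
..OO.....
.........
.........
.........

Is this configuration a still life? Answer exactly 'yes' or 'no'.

Compute generation 1 and compare to generation 0 (given above):
Generation 1:
.........
..OO.....
.O..O....
..OO.....
.........
.........
.........
The grids are IDENTICAL -> still life.

Answer: yes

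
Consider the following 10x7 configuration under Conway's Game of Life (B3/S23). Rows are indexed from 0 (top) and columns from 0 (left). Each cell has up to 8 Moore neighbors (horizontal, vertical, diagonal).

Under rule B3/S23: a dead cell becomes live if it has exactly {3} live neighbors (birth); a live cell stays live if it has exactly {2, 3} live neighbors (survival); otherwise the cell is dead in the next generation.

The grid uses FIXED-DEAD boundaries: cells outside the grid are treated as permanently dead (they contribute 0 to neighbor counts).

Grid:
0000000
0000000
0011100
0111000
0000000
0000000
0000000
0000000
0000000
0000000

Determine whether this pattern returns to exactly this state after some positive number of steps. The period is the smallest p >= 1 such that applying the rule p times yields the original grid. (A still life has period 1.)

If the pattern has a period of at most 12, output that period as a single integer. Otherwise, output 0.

Answer: 2

Derivation:
Simulating and comparing each generation to the original:
Gen 0 (original, given above): 6 live cells
Gen 1: 6 live cells, differs from original
Gen 2: 6 live cells, MATCHES original -> period = 2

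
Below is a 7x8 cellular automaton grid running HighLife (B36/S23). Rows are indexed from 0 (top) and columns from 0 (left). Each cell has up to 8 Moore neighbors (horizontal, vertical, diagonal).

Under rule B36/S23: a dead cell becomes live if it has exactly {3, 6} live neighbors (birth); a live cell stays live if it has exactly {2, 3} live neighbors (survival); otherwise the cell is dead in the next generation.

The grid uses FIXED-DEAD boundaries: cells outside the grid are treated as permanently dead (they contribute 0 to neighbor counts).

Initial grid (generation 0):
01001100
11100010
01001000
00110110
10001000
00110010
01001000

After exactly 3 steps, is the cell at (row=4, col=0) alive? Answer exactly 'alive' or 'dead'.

Answer: alive

Derivation:
Simulating step by step:
Generation 0 (given above): 20 live cells
Generation 1: 25 live cells
11100100
10111000
10001010
01110100
01001010
01111100
00110000
Generation 2: 20 live cells
10101000
11101000
10010000
11110010
10010010
01000100
01000000
Generation 3: 18 live cells
10100000
10101000
00101000
10011000
10011110
11100000
00000000

Cell (4,0) at generation 3: 1 -> alive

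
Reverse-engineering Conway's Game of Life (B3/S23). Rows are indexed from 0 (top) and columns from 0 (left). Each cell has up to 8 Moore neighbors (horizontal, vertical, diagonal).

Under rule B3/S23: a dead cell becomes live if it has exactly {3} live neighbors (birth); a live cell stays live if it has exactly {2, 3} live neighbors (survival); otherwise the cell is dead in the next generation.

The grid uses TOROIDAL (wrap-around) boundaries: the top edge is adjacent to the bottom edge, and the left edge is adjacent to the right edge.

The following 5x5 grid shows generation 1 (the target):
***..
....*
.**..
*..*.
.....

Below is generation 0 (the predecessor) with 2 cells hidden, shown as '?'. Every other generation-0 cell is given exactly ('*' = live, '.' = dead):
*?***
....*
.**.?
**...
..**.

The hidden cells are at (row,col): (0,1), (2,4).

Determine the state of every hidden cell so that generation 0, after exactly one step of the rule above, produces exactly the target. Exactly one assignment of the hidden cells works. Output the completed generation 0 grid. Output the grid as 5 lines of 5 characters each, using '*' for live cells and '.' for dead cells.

Hidden generation-0 cells (in order): (0,1), (2,4).
A hidden cell only influences target cells in its own 3x3 neighborhood. Try each of the 2^2 = 4 assignments, step the completed generation 0 forward once under B3/S23, and compare with the target:
  (0,1)=. (2,4)=. -> step reproduces the target at every cell -> ACCEPT
  (0,1)=. (2,4)=* -> step gives (1,4)='.' but target has '*' -> reject
  (0,1)=* (2,4)=. -> step gives (0,2)='.' but target has '*' -> reject
  (0,1)=* (2,4)=* -> step gives (0,2)='.' but target has '*' -> reject
Unique solution: (0,1)=dead, (2,4)=dead.
Check: live-neighbor counts of every cell in the completed generation 0:
23354
44453
43222
24532
45445
Applying B3/S23 to generation 0 with these counts gives:
***..
....*
.**..
*..*.
.....
which matches the target exactly.

Answer: *.***
....*
.**..
**...
..**.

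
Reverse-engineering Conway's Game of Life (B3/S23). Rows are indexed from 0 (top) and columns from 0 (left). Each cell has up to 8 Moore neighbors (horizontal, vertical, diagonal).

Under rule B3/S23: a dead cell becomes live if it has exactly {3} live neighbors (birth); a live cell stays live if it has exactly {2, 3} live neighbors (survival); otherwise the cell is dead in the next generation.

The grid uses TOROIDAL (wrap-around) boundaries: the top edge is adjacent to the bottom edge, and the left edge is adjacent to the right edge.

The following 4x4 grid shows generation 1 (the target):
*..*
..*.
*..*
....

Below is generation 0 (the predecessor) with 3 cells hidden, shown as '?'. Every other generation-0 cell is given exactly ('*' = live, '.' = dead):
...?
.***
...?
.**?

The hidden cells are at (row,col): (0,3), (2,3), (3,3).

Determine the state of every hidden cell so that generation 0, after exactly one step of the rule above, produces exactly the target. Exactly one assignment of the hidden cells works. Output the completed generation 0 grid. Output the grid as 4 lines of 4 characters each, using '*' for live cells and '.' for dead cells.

Hidden generation-0 cells (in order): (0,3), (2,3), (3,3).
A hidden cell only influences target cells in its own 3x3 neighborhood. Try each of the 2^3 = 8 assignments, step the completed generation 0 forward once under B3/S23, and compare with the target:
  (0,3)=. (2,3)=. (3,3)=. -> step reproduces the target at every cell -> ACCEPT
  (0,3)=. (2,3)=. (3,3)=* -> step gives (0,0)='.' but target has '*' -> reject
  (0,3)=. (2,3)=* (3,3)=. -> step gives (1,0)='*' but target has '.' -> reject
  (0,3)=. (2,3)=* (3,3)=* -> step gives (0,0)='.' but target has '*' -> reject
  (0,3)=* (2,3)=. (3,3)=. -> step gives (0,0)='.' but target has '*' -> reject
  (0,3)=* (2,3)=. (3,3)=* -> step gives (0,0)='.' but target has '*' -> reject
  (0,3)=* (2,3)=* (3,3)=. -> step gives (0,0)='.' but target has '*' -> reject
  (0,3)=* (2,3)=* (3,3)=* -> step gives (0,0)='.' but target has '*' -> reject
Unique solution: (0,3)=dead, (2,3)=dead, (3,3)=dead.
Check: live-neighbor counts of every cell in the completed generation 0:
3453
2121
3453
1111
Applying B3/S23 to generation 0 with these counts gives:
*..*
..*.
*..*
....
which matches the target exactly.

Answer: ....
.***
....
.**.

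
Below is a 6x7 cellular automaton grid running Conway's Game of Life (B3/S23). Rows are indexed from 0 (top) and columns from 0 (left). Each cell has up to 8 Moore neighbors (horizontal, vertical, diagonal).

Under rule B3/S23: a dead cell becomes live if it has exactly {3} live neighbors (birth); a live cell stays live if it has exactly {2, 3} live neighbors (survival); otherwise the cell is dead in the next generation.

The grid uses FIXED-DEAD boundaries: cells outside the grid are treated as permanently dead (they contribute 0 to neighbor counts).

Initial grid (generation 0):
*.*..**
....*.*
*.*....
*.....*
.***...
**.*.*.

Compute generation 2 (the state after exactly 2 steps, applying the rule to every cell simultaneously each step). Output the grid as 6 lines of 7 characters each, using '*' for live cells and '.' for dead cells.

Answer: .....**
....*.*
..*.*..
..**...
**.....
..***..

Derivation:
Simulating step by step:
Generation 0 (given above): 17 live cells
Generation 1: 14 live cells
.....**
...*..*
.*...*.
*..*...
...**..
**.**..
Generation 2: 13 live cells
(generation 2 grid is the final answer)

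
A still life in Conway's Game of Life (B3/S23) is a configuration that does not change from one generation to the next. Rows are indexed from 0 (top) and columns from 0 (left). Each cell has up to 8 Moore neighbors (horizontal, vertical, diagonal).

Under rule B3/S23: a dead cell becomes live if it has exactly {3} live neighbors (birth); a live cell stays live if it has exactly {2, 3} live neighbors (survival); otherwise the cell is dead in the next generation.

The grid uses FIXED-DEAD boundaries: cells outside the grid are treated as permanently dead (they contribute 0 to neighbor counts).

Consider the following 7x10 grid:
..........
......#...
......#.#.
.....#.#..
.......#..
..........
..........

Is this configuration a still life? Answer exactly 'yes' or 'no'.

Answer: no

Derivation:
Compute generation 1 and compare to generation 0 (given above):
Generation 1:
..........
.......#..
.....##...
.......##.
......#...
..........
..........
Cell (1,6) differs: gen0=1 vs gen1=0 -> NOT a still life.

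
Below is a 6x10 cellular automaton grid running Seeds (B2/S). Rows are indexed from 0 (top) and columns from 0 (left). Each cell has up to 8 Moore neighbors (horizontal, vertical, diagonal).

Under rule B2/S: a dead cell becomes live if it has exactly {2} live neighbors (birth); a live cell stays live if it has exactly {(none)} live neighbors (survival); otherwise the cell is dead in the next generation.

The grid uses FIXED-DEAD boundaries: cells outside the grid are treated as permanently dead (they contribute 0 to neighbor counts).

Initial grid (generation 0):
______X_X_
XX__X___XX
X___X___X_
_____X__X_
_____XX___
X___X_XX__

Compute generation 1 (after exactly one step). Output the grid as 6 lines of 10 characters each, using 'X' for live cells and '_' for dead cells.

Simulating step by step:
Generation 0 (given above): 18 live cells
Generation 1: 7 live cells
(generation 1 grid is the final answer)

Answer: XX___X____
___X______
___X______
_________X
________X_
__________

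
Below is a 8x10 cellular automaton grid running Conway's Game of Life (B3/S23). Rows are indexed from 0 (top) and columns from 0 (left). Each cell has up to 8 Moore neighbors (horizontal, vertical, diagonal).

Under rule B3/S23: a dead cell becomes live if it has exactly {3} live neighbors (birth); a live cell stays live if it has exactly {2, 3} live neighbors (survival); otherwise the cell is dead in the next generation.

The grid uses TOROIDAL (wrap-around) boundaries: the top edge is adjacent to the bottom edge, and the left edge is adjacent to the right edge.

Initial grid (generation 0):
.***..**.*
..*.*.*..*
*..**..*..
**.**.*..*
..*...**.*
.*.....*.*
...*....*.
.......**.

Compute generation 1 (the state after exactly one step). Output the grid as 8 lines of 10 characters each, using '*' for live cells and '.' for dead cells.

Simulating step by step:
Generation 0 (given above): 31 live cells
Generation 1: 32 live cells
(generation 1 grid is the final answer)

Answer: ****.**..*
....*.*..*
......***.
.*..*.*..*
..**.***.*
*.*...**.*
.........*
...*..*..*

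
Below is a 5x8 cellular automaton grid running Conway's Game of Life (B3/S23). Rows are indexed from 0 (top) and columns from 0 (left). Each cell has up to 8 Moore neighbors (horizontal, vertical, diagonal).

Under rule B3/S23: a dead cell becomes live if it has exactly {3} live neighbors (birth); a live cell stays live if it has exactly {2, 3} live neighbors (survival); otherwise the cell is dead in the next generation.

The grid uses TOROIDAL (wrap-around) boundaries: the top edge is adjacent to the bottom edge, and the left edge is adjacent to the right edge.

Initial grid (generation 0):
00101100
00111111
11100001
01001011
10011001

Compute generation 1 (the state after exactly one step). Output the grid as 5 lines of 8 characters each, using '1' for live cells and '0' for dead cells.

Answer: 11100000
00000001
00000000
00001110
11100001

Derivation:
Simulating step by step:
Generation 0 (given above): 21 live cells
Generation 1: 11 live cells
(generation 1 grid is the final answer)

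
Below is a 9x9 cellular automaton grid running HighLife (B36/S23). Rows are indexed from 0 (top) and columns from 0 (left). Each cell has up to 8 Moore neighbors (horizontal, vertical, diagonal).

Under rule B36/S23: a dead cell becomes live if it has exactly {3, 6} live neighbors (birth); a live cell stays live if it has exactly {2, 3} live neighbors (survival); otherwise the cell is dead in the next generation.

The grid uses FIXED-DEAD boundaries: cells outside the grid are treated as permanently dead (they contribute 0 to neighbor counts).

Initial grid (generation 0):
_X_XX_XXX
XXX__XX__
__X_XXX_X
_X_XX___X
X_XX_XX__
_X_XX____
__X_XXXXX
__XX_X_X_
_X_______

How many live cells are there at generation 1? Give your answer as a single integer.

Simulating step by step:
Generation 0 (given above): 39 live cells
Generation 1: 29 live cells
XX_XX_XX_
X______XX
X_____X__
_X___X___
X___XX___
_X___X___
_X_X___XX
_XXX_X_XX
__X______
Population at generation 1: 29

Answer: 29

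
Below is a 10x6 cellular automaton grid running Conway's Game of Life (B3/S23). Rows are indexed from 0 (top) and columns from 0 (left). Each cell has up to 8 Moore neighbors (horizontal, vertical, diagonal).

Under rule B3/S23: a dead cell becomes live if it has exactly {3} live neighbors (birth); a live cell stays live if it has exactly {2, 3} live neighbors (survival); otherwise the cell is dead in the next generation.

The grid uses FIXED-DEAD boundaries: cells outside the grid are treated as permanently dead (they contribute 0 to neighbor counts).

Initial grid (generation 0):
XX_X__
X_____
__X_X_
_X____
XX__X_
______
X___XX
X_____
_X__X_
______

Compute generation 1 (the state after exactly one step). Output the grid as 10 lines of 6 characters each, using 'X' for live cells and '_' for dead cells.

Simulating step by step:
Generation 0 (given above): 16 live cells
Generation 1: 20 live cells
(generation 1 grid is the final answer)

Answer: XX____
X_XX__
_X____
XXXX__
XX____
XX__XX
______
XX__XX
______
______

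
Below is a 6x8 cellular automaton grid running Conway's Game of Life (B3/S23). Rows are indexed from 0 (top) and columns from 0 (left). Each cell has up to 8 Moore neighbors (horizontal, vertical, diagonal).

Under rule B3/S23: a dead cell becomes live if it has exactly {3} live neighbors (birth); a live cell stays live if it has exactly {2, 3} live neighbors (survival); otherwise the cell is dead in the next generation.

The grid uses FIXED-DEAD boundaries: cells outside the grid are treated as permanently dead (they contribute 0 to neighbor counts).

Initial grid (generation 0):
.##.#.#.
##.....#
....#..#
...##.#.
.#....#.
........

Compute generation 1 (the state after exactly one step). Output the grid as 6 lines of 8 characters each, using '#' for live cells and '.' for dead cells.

Simulating step by step:
Generation 0 (given above): 14 live cells
Generation 1: 20 live cells
(generation 1 grid is the final answer)

Answer: ###.....
####.###
...#####
...##.##
.....#..
........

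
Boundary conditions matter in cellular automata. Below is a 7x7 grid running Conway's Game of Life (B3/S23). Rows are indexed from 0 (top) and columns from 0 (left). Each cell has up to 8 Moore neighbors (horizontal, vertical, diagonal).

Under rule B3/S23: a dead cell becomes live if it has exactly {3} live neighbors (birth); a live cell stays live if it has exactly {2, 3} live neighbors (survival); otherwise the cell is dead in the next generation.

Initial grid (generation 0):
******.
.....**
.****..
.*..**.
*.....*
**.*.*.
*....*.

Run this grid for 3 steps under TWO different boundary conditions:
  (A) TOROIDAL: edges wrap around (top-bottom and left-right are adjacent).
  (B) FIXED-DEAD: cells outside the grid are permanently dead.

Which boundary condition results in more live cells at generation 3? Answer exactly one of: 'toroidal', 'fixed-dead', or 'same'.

Under TOROIDAL boundary, generation 3:
.**....
.....**
*.***.*
......*
****...
.......
..**...
Population = 16

Under FIXED-DEAD boundary, generation 3:
.******
......*
.*.**.*
.*....*
.**...*
....*..
.**.**.
Population = 21

Comparison: toroidal=16, fixed-dead=21 -> fixed-dead

Answer: fixed-dead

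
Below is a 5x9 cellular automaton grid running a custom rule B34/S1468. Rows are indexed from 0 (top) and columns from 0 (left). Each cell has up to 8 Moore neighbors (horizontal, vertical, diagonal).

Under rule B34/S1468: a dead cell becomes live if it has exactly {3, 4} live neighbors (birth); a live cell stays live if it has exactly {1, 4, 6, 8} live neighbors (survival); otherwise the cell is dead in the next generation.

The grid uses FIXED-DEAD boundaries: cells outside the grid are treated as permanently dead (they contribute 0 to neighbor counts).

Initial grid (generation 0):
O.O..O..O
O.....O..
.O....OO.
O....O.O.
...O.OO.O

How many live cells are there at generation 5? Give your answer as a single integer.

Answer: 6

Derivation:
Simulating step by step:
Generation 0 (given above): 16 live cells
Generation 1: 16 live cells
OO...O...
.O...O.O.
O....OO..
O...O..OO
....O..OO
Generation 2: 15 live cells
.....OO..
O...O..O.
.O..O.OOO
O....OOO.
....O....
Generation 3: 13 live cells
.........
O......OO
O........
O...OOOOO
....OOO..
Generation 4: 12 live cells
.........
O......OO
.O...OO.O
O.....O.O
......OO.
Generation 5: 6 live cells
.........
O.....O..
O........
O....OO..
.........
Population at generation 5: 6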